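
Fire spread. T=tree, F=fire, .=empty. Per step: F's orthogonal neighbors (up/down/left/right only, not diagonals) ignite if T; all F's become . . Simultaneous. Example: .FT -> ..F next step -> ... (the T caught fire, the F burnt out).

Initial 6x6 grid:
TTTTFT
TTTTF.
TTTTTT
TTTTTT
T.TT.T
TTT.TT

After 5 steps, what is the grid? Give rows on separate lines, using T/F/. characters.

Step 1: 4 trees catch fire, 2 burn out
  TTTF.F
  TTTF..
  TTTTFT
  TTTTTT
  T.TT.T
  TTT.TT
Step 2: 5 trees catch fire, 4 burn out
  TTF...
  TTF...
  TTTF.F
  TTTTFT
  T.TT.T
  TTT.TT
Step 3: 5 trees catch fire, 5 burn out
  TF....
  TF....
  TTF...
  TTTF.F
  T.TT.T
  TTT.TT
Step 4: 6 trees catch fire, 5 burn out
  F.....
  F.....
  TF....
  TTF...
  T.TF.F
  TTT.TT
Step 5: 4 trees catch fire, 6 burn out
  ......
  ......
  F.....
  TF....
  T.F...
  TTT.TF

......
......
F.....
TF....
T.F...
TTT.TF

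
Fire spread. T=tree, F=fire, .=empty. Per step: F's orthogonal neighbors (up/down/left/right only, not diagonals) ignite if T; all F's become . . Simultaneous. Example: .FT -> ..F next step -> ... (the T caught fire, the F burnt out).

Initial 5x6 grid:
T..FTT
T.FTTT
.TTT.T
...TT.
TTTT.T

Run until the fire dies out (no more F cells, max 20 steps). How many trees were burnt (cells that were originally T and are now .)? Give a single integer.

Answer: 15

Derivation:
Step 1: +3 fires, +2 burnt (F count now 3)
Step 2: +4 fires, +3 burnt (F count now 4)
Step 3: +2 fires, +4 burnt (F count now 2)
Step 4: +3 fires, +2 burnt (F count now 3)
Step 5: +1 fires, +3 burnt (F count now 1)
Step 6: +1 fires, +1 burnt (F count now 1)
Step 7: +1 fires, +1 burnt (F count now 1)
Step 8: +0 fires, +1 burnt (F count now 0)
Fire out after step 8
Initially T: 18, now '.': 27
Total burnt (originally-T cells now '.'): 15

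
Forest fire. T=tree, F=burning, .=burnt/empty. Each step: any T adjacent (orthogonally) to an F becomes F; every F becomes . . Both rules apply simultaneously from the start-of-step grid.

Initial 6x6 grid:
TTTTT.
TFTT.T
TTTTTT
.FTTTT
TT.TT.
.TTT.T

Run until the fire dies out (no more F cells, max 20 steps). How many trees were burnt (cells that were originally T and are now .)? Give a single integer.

Step 1: +6 fires, +2 burnt (F count now 6)
Step 2: +8 fires, +6 burnt (F count now 8)
Step 3: +5 fires, +8 burnt (F count now 5)
Step 4: +5 fires, +5 burnt (F count now 5)
Step 5: +1 fires, +5 burnt (F count now 1)
Step 6: +1 fires, +1 burnt (F count now 1)
Step 7: +0 fires, +1 burnt (F count now 0)
Fire out after step 7
Initially T: 27, now '.': 35
Total burnt (originally-T cells now '.'): 26

Answer: 26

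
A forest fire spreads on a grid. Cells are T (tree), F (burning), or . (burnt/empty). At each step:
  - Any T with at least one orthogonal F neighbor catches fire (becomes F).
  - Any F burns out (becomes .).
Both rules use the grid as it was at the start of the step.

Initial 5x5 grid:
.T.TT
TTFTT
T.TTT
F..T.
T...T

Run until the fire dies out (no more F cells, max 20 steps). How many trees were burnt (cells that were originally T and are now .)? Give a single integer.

Answer: 13

Derivation:
Step 1: +5 fires, +2 burnt (F count now 5)
Step 2: +5 fires, +5 burnt (F count now 5)
Step 3: +3 fires, +5 burnt (F count now 3)
Step 4: +0 fires, +3 burnt (F count now 0)
Fire out after step 4
Initially T: 14, now '.': 24
Total burnt (originally-T cells now '.'): 13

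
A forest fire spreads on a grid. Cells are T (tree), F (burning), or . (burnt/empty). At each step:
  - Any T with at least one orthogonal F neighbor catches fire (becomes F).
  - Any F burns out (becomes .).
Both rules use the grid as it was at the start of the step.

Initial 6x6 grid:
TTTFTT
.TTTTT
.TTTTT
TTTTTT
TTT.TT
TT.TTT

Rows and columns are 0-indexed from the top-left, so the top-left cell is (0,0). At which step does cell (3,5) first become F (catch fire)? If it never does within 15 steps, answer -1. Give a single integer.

Step 1: cell (3,5)='T' (+3 fires, +1 burnt)
Step 2: cell (3,5)='T' (+5 fires, +3 burnt)
Step 3: cell (3,5)='T' (+6 fires, +5 burnt)
Step 4: cell (3,5)='T' (+4 fires, +6 burnt)
Step 5: cell (3,5)='F' (+4 fires, +4 burnt)
  -> target ignites at step 5
Step 6: cell (3,5)='.' (+4 fires, +4 burnt)
Step 7: cell (3,5)='.' (+4 fires, +4 burnt)
Step 8: cell (3,5)='.' (+1 fires, +4 burnt)
Step 9: cell (3,5)='.' (+0 fires, +1 burnt)
  fire out at step 9

5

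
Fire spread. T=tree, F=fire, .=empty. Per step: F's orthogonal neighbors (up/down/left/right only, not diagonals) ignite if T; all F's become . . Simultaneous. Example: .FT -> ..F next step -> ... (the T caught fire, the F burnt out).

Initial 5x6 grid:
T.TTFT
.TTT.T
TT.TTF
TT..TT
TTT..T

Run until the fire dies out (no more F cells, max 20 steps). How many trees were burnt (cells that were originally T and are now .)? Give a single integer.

Answer: 19

Derivation:
Step 1: +5 fires, +2 burnt (F count now 5)
Step 2: +5 fires, +5 burnt (F count now 5)
Step 3: +1 fires, +5 burnt (F count now 1)
Step 4: +1 fires, +1 burnt (F count now 1)
Step 5: +1 fires, +1 burnt (F count now 1)
Step 6: +2 fires, +1 burnt (F count now 2)
Step 7: +2 fires, +2 burnt (F count now 2)
Step 8: +2 fires, +2 burnt (F count now 2)
Step 9: +0 fires, +2 burnt (F count now 0)
Fire out after step 9
Initially T: 20, now '.': 29
Total burnt (originally-T cells now '.'): 19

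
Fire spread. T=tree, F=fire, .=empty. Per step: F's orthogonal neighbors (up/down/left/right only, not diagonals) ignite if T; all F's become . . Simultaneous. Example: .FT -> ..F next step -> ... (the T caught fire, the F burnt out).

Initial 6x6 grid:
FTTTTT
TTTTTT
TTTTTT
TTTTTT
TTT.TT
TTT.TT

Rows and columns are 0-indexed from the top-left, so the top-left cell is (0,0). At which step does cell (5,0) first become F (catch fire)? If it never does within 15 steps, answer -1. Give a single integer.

Step 1: cell (5,0)='T' (+2 fires, +1 burnt)
Step 2: cell (5,0)='T' (+3 fires, +2 burnt)
Step 3: cell (5,0)='T' (+4 fires, +3 burnt)
Step 4: cell (5,0)='T' (+5 fires, +4 burnt)
Step 5: cell (5,0)='F' (+6 fires, +5 burnt)
  -> target ignites at step 5
Step 6: cell (5,0)='.' (+5 fires, +6 burnt)
Step 7: cell (5,0)='.' (+3 fires, +5 burnt)
Step 8: cell (5,0)='.' (+2 fires, +3 burnt)
Step 9: cell (5,0)='.' (+2 fires, +2 burnt)
Step 10: cell (5,0)='.' (+1 fires, +2 burnt)
Step 11: cell (5,0)='.' (+0 fires, +1 burnt)
  fire out at step 11

5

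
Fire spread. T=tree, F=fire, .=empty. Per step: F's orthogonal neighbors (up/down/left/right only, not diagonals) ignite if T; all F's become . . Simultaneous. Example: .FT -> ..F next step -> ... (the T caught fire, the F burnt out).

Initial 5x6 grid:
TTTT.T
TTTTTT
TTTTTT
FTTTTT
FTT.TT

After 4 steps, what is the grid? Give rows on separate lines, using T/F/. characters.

Step 1: 3 trees catch fire, 2 burn out
  TTTT.T
  TTTTTT
  FTTTTT
  .FTTTT
  .FT.TT
Step 2: 4 trees catch fire, 3 burn out
  TTTT.T
  FTTTTT
  .FTTTT
  ..FTTT
  ..F.TT
Step 3: 4 trees catch fire, 4 burn out
  FTTT.T
  .FTTTT
  ..FTTT
  ...FTT
  ....TT
Step 4: 4 trees catch fire, 4 burn out
  .FTT.T
  ..FTTT
  ...FTT
  ....FT
  ....TT

.FTT.T
..FTTT
...FTT
....FT
....TT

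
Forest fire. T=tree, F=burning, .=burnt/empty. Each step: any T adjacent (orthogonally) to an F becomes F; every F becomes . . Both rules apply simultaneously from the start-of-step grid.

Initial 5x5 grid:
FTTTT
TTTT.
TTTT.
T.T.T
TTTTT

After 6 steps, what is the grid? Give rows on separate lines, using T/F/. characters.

Step 1: 2 trees catch fire, 1 burn out
  .FTTT
  FTTT.
  TTTT.
  T.T.T
  TTTTT
Step 2: 3 trees catch fire, 2 burn out
  ..FTT
  .FTT.
  FTTT.
  T.T.T
  TTTTT
Step 3: 4 trees catch fire, 3 burn out
  ...FT
  ..FT.
  .FTT.
  F.T.T
  TTTTT
Step 4: 4 trees catch fire, 4 burn out
  ....F
  ...F.
  ..FT.
  ..T.T
  FTTTT
Step 5: 3 trees catch fire, 4 burn out
  .....
  .....
  ...F.
  ..F.T
  .FTTT
Step 6: 1 trees catch fire, 3 burn out
  .....
  .....
  .....
  ....T
  ..FTT

.....
.....
.....
....T
..FTT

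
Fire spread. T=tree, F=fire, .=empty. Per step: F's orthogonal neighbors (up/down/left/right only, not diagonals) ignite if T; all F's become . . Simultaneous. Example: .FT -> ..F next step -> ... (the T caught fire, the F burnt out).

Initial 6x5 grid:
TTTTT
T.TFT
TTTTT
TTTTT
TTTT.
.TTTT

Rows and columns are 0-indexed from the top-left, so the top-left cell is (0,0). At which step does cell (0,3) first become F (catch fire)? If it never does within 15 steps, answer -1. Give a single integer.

Step 1: cell (0,3)='F' (+4 fires, +1 burnt)
  -> target ignites at step 1
Step 2: cell (0,3)='.' (+5 fires, +4 burnt)
Step 3: cell (0,3)='.' (+5 fires, +5 burnt)
Step 4: cell (0,3)='.' (+5 fires, +5 burnt)
Step 5: cell (0,3)='.' (+5 fires, +5 burnt)
Step 6: cell (0,3)='.' (+2 fires, +5 burnt)
Step 7: cell (0,3)='.' (+0 fires, +2 burnt)
  fire out at step 7

1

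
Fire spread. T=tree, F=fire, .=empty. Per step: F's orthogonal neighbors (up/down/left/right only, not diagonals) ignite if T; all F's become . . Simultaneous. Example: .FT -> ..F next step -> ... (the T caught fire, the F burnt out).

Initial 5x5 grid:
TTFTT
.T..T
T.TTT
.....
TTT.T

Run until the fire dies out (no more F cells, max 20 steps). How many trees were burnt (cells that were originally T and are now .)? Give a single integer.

Answer: 9

Derivation:
Step 1: +2 fires, +1 burnt (F count now 2)
Step 2: +3 fires, +2 burnt (F count now 3)
Step 3: +1 fires, +3 burnt (F count now 1)
Step 4: +1 fires, +1 burnt (F count now 1)
Step 5: +1 fires, +1 burnt (F count now 1)
Step 6: +1 fires, +1 burnt (F count now 1)
Step 7: +0 fires, +1 burnt (F count now 0)
Fire out after step 7
Initially T: 14, now '.': 20
Total burnt (originally-T cells now '.'): 9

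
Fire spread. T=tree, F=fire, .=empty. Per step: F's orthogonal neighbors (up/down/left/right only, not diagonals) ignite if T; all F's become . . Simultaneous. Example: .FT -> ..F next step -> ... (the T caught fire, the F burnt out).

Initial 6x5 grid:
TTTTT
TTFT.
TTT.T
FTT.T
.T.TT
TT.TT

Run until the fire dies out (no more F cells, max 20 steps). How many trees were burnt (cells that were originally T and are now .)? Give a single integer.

Step 1: +6 fires, +2 burnt (F count now 6)
Step 2: +6 fires, +6 burnt (F count now 6)
Step 3: +3 fires, +6 burnt (F count now 3)
Step 4: +1 fires, +3 burnt (F count now 1)
Step 5: +0 fires, +1 burnt (F count now 0)
Fire out after step 5
Initially T: 22, now '.': 24
Total burnt (originally-T cells now '.'): 16

Answer: 16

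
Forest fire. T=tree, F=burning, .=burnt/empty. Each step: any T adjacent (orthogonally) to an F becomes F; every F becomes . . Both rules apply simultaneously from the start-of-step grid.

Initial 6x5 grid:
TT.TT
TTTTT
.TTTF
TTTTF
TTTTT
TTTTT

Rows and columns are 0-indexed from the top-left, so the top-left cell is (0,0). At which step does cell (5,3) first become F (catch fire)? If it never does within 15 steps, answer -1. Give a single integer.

Step 1: cell (5,3)='T' (+4 fires, +2 burnt)
Step 2: cell (5,3)='T' (+6 fires, +4 burnt)
Step 3: cell (5,3)='F' (+6 fires, +6 burnt)
  -> target ignites at step 3
Step 4: cell (5,3)='.' (+4 fires, +6 burnt)
Step 5: cell (5,3)='.' (+4 fires, +4 burnt)
Step 6: cell (5,3)='.' (+2 fires, +4 burnt)
Step 7: cell (5,3)='.' (+0 fires, +2 burnt)
  fire out at step 7

3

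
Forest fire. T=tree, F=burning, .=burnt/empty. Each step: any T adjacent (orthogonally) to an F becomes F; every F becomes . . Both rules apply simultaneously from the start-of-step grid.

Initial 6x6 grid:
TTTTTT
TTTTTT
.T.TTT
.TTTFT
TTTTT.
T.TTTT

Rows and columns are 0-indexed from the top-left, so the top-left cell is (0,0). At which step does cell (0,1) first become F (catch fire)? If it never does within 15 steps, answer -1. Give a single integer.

Step 1: cell (0,1)='T' (+4 fires, +1 burnt)
Step 2: cell (0,1)='T' (+6 fires, +4 burnt)
Step 3: cell (0,1)='T' (+7 fires, +6 burnt)
Step 4: cell (0,1)='T' (+6 fires, +7 burnt)
Step 5: cell (0,1)='T' (+3 fires, +6 burnt)
Step 6: cell (0,1)='F' (+3 fires, +3 burnt)
  -> target ignites at step 6
Step 7: cell (0,1)='.' (+1 fires, +3 burnt)
Step 8: cell (0,1)='.' (+0 fires, +1 burnt)
  fire out at step 8

6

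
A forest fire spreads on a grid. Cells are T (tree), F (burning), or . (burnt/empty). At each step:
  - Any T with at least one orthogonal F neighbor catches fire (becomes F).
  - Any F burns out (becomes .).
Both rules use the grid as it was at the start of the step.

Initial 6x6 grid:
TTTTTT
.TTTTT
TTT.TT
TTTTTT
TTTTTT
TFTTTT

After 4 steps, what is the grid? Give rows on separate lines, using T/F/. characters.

Step 1: 3 trees catch fire, 1 burn out
  TTTTTT
  .TTTTT
  TTT.TT
  TTTTTT
  TFTTTT
  F.FTTT
Step 2: 4 trees catch fire, 3 burn out
  TTTTTT
  .TTTTT
  TTT.TT
  TFTTTT
  F.FTTT
  ...FTT
Step 3: 5 trees catch fire, 4 burn out
  TTTTTT
  .TTTTT
  TFT.TT
  F.FTTT
  ...FTT
  ....FT
Step 4: 6 trees catch fire, 5 burn out
  TTTTTT
  .FTTTT
  F.F.TT
  ...FTT
  ....FT
  .....F

TTTTTT
.FTTTT
F.F.TT
...FTT
....FT
.....F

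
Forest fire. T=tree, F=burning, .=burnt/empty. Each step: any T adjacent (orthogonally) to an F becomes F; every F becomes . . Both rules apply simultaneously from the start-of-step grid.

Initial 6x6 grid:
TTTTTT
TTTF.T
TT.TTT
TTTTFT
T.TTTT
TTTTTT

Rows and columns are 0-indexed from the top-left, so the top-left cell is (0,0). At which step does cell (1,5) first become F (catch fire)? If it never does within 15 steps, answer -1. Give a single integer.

Step 1: cell (1,5)='T' (+7 fires, +2 burnt)
Step 2: cell (1,5)='T' (+8 fires, +7 burnt)
Step 3: cell (1,5)='F' (+9 fires, +8 burnt)
  -> target ignites at step 3
Step 4: cell (1,5)='.' (+4 fires, +9 burnt)
Step 5: cell (1,5)='.' (+2 fires, +4 burnt)
Step 6: cell (1,5)='.' (+1 fires, +2 burnt)
Step 7: cell (1,5)='.' (+0 fires, +1 burnt)
  fire out at step 7

3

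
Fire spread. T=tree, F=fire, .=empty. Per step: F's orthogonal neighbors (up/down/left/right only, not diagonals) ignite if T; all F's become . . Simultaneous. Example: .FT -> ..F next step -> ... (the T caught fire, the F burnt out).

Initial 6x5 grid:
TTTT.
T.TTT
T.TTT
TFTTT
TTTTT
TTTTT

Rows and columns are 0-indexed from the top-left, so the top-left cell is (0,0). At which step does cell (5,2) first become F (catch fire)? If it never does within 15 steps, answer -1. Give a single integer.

Step 1: cell (5,2)='T' (+3 fires, +1 burnt)
Step 2: cell (5,2)='T' (+6 fires, +3 burnt)
Step 3: cell (5,2)='F' (+7 fires, +6 burnt)
  -> target ignites at step 3
Step 4: cell (5,2)='.' (+6 fires, +7 burnt)
Step 5: cell (5,2)='.' (+4 fires, +6 burnt)
Step 6: cell (5,2)='.' (+0 fires, +4 burnt)
  fire out at step 6

3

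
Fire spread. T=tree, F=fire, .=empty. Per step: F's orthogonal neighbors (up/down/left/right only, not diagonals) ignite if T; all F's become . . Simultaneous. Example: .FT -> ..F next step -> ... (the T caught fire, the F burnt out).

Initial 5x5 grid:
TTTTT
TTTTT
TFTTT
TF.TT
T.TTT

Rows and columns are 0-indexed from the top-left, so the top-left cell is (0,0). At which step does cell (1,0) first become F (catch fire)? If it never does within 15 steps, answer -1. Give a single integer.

Step 1: cell (1,0)='T' (+4 fires, +2 burnt)
Step 2: cell (1,0)='F' (+5 fires, +4 burnt)
  -> target ignites at step 2
Step 3: cell (1,0)='.' (+5 fires, +5 burnt)
Step 4: cell (1,0)='.' (+4 fires, +5 burnt)
Step 5: cell (1,0)='.' (+3 fires, +4 burnt)
Step 6: cell (1,0)='.' (+0 fires, +3 burnt)
  fire out at step 6

2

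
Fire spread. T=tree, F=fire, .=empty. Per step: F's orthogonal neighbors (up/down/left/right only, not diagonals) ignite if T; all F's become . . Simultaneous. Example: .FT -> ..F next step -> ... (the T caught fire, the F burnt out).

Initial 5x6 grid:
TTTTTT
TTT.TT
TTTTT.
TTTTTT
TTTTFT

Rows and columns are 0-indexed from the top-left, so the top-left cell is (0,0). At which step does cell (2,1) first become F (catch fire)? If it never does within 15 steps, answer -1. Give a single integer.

Step 1: cell (2,1)='T' (+3 fires, +1 burnt)
Step 2: cell (2,1)='T' (+4 fires, +3 burnt)
Step 3: cell (2,1)='T' (+4 fires, +4 burnt)
Step 4: cell (2,1)='T' (+5 fires, +4 burnt)
Step 5: cell (2,1)='F' (+5 fires, +5 burnt)
  -> target ignites at step 5
Step 6: cell (2,1)='.' (+3 fires, +5 burnt)
Step 7: cell (2,1)='.' (+2 fires, +3 burnt)
Step 8: cell (2,1)='.' (+1 fires, +2 burnt)
Step 9: cell (2,1)='.' (+0 fires, +1 burnt)
  fire out at step 9

5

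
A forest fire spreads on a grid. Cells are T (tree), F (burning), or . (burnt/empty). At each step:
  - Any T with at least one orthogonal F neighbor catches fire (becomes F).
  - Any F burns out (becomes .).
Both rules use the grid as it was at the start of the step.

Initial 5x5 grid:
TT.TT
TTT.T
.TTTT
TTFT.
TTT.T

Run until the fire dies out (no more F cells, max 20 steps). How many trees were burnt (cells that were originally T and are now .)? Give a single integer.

Answer: 18

Derivation:
Step 1: +4 fires, +1 burnt (F count now 4)
Step 2: +5 fires, +4 burnt (F count now 5)
Step 3: +3 fires, +5 burnt (F count now 3)
Step 4: +3 fires, +3 burnt (F count now 3)
Step 5: +2 fires, +3 burnt (F count now 2)
Step 6: +1 fires, +2 burnt (F count now 1)
Step 7: +0 fires, +1 burnt (F count now 0)
Fire out after step 7
Initially T: 19, now '.': 24
Total burnt (originally-T cells now '.'): 18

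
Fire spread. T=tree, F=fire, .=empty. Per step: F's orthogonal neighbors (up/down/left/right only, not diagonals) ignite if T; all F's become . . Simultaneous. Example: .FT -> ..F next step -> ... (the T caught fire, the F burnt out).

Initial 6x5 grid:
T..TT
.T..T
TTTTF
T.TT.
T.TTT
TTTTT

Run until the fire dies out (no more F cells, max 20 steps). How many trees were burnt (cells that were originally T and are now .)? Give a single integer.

Step 1: +2 fires, +1 burnt (F count now 2)
Step 2: +3 fires, +2 burnt (F count now 3)
Step 3: +4 fires, +3 burnt (F count now 4)
Step 4: +5 fires, +4 burnt (F count now 5)
Step 5: +3 fires, +5 burnt (F count now 3)
Step 6: +2 fires, +3 burnt (F count now 2)
Step 7: +1 fires, +2 burnt (F count now 1)
Step 8: +0 fires, +1 burnt (F count now 0)
Fire out after step 8
Initially T: 21, now '.': 29
Total burnt (originally-T cells now '.'): 20

Answer: 20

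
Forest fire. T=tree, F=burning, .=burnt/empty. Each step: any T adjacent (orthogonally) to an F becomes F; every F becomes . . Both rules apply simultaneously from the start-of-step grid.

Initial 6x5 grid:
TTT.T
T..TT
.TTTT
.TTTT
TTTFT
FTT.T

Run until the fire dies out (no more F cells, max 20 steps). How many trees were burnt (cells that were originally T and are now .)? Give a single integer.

Step 1: +5 fires, +2 burnt (F count now 5)
Step 2: +6 fires, +5 burnt (F count now 6)
Step 3: +4 fires, +6 burnt (F count now 4)
Step 4: +2 fires, +4 burnt (F count now 2)
Step 5: +1 fires, +2 burnt (F count now 1)
Step 6: +0 fires, +1 burnt (F count now 0)
Fire out after step 6
Initially T: 22, now '.': 26
Total burnt (originally-T cells now '.'): 18

Answer: 18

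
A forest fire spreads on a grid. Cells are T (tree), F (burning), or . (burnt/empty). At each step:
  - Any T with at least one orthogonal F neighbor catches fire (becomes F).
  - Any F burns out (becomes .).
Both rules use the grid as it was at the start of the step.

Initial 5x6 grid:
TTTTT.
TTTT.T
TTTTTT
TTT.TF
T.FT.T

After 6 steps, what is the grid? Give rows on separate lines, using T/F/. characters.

Step 1: 5 trees catch fire, 2 burn out
  TTTTT.
  TTTT.T
  TTTTTF
  TTF.F.
  T..F.F
Step 2: 4 trees catch fire, 5 burn out
  TTTTT.
  TTTT.F
  TTFTF.
  TF....
  T.....
Step 3: 4 trees catch fire, 4 burn out
  TTTTT.
  TTFT..
  TF.F..
  F.....
  T.....
Step 4: 5 trees catch fire, 4 burn out
  TTFTT.
  TF.F..
  F.....
  ......
  F.....
Step 5: 3 trees catch fire, 5 burn out
  TF.FT.
  F.....
  ......
  ......
  ......
Step 6: 2 trees catch fire, 3 burn out
  F...F.
  ......
  ......
  ......
  ......

F...F.
......
......
......
......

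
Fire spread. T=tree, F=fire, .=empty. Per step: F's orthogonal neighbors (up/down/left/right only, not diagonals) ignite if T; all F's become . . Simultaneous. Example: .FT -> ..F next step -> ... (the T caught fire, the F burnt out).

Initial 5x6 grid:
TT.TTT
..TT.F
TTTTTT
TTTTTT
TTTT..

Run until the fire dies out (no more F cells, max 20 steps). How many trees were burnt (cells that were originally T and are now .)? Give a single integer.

Answer: 21

Derivation:
Step 1: +2 fires, +1 burnt (F count now 2)
Step 2: +3 fires, +2 burnt (F count now 3)
Step 3: +3 fires, +3 burnt (F count now 3)
Step 4: +3 fires, +3 burnt (F count now 3)
Step 5: +4 fires, +3 burnt (F count now 4)
Step 6: +3 fires, +4 burnt (F count now 3)
Step 7: +2 fires, +3 burnt (F count now 2)
Step 8: +1 fires, +2 burnt (F count now 1)
Step 9: +0 fires, +1 burnt (F count now 0)
Fire out after step 9
Initially T: 23, now '.': 28
Total burnt (originally-T cells now '.'): 21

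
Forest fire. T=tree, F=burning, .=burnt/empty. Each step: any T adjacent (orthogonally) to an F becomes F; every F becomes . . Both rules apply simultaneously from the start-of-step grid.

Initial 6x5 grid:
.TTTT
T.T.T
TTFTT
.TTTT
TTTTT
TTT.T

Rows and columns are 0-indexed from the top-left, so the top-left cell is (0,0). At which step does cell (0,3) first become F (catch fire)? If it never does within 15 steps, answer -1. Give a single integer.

Step 1: cell (0,3)='T' (+4 fires, +1 burnt)
Step 2: cell (0,3)='T' (+6 fires, +4 burnt)
Step 3: cell (0,3)='F' (+8 fires, +6 burnt)
  -> target ignites at step 3
Step 4: cell (0,3)='.' (+4 fires, +8 burnt)
Step 5: cell (0,3)='.' (+2 fires, +4 burnt)
Step 6: cell (0,3)='.' (+0 fires, +2 burnt)
  fire out at step 6

3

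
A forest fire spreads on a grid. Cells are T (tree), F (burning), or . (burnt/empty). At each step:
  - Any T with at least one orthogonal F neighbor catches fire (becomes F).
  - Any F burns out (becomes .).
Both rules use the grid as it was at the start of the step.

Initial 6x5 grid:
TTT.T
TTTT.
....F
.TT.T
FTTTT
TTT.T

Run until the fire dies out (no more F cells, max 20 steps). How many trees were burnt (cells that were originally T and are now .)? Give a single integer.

Answer: 11

Derivation:
Step 1: +3 fires, +2 burnt (F count now 3)
Step 2: +4 fires, +3 burnt (F count now 4)
Step 3: +4 fires, +4 burnt (F count now 4)
Step 4: +0 fires, +4 burnt (F count now 0)
Fire out after step 4
Initially T: 19, now '.': 22
Total burnt (originally-T cells now '.'): 11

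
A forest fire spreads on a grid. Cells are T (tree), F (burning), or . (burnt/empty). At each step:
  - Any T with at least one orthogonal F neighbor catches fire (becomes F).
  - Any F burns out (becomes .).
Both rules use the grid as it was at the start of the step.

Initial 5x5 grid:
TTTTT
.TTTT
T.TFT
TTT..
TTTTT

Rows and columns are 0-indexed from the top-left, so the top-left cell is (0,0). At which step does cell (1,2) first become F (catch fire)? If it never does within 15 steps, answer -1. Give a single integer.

Step 1: cell (1,2)='T' (+3 fires, +1 burnt)
Step 2: cell (1,2)='F' (+4 fires, +3 burnt)
  -> target ignites at step 2
Step 3: cell (1,2)='.' (+5 fires, +4 burnt)
Step 4: cell (1,2)='.' (+4 fires, +5 burnt)
Step 5: cell (1,2)='.' (+4 fires, +4 burnt)
Step 6: cell (1,2)='.' (+0 fires, +4 burnt)
  fire out at step 6

2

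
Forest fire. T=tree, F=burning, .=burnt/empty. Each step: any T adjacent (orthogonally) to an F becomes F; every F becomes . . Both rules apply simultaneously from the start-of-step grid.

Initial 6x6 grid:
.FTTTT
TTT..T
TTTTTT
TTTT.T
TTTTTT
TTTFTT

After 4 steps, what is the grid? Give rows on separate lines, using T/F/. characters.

Step 1: 5 trees catch fire, 2 burn out
  ..FTTT
  TFT..T
  TTTTTT
  TTTT.T
  TTTFTT
  TTF.FT
Step 2: 9 trees catch fire, 5 burn out
  ...FTT
  F.F..T
  TFTTTT
  TTTF.T
  TTF.FT
  TF...F
Step 3: 9 trees catch fire, 9 burn out
  ....FT
  .....T
  F.FFTT
  TFF..T
  TF...F
  F.....
Step 4: 5 trees catch fire, 9 burn out
  .....F
  .....T
  ....FT
  F....F
  F.....
  ......

.....F
.....T
....FT
F....F
F.....
......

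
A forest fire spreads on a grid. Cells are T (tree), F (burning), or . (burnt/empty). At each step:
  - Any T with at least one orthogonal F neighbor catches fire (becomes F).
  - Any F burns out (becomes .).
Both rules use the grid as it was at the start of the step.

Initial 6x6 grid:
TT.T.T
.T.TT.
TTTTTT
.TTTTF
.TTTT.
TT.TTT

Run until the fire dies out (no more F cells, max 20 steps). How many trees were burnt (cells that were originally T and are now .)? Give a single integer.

Step 1: +2 fires, +1 burnt (F count now 2)
Step 2: +3 fires, +2 burnt (F count now 3)
Step 3: +5 fires, +3 burnt (F count now 5)
Step 4: +6 fires, +5 burnt (F count now 6)
Step 5: +3 fires, +6 burnt (F count now 3)
Step 6: +3 fires, +3 burnt (F count now 3)
Step 7: +2 fires, +3 burnt (F count now 2)
Step 8: +1 fires, +2 burnt (F count now 1)
Step 9: +0 fires, +1 burnt (F count now 0)
Fire out after step 9
Initially T: 26, now '.': 35
Total burnt (originally-T cells now '.'): 25

Answer: 25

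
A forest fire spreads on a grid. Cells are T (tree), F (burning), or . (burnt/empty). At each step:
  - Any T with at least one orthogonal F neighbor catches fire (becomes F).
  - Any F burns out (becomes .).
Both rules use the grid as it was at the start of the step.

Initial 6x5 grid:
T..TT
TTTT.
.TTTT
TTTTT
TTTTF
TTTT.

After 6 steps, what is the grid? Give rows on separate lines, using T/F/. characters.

Step 1: 2 trees catch fire, 1 burn out
  T..TT
  TTTT.
  .TTTT
  TTTTF
  TTTF.
  TTTT.
Step 2: 4 trees catch fire, 2 burn out
  T..TT
  TTTT.
  .TTTF
  TTTF.
  TTF..
  TTTF.
Step 3: 4 trees catch fire, 4 burn out
  T..TT
  TTTT.
  .TTF.
  TTF..
  TF...
  TTF..
Step 4: 5 trees catch fire, 4 burn out
  T..TT
  TTTF.
  .TF..
  TF...
  F....
  TF...
Step 5: 5 trees catch fire, 5 burn out
  T..FT
  TTF..
  .F...
  F....
  .....
  F....
Step 6: 2 trees catch fire, 5 burn out
  T...F
  TF...
  .....
  .....
  .....
  .....

T...F
TF...
.....
.....
.....
.....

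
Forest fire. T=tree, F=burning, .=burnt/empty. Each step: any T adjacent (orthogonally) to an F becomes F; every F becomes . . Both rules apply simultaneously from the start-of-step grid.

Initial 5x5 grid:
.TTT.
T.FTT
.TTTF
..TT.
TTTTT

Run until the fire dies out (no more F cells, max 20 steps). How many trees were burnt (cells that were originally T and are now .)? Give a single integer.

Step 1: +5 fires, +2 burnt (F count now 5)
Step 2: +5 fires, +5 burnt (F count now 5)
Step 3: +2 fires, +5 burnt (F count now 2)
Step 4: +2 fires, +2 burnt (F count now 2)
Step 5: +1 fires, +2 burnt (F count now 1)
Step 6: +0 fires, +1 burnt (F count now 0)
Fire out after step 6
Initially T: 16, now '.': 24
Total burnt (originally-T cells now '.'): 15

Answer: 15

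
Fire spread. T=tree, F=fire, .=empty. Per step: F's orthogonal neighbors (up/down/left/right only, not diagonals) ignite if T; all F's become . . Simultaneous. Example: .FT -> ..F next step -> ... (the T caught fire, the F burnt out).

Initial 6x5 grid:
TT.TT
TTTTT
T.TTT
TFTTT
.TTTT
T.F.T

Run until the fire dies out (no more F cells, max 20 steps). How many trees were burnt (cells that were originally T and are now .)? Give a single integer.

Step 1: +4 fires, +2 burnt (F count now 4)
Step 2: +4 fires, +4 burnt (F count now 4)
Step 3: +5 fires, +4 burnt (F count now 5)
Step 4: +5 fires, +5 burnt (F count now 5)
Step 5: +3 fires, +5 burnt (F count now 3)
Step 6: +1 fires, +3 burnt (F count now 1)
Step 7: +0 fires, +1 burnt (F count now 0)
Fire out after step 7
Initially T: 23, now '.': 29
Total burnt (originally-T cells now '.'): 22

Answer: 22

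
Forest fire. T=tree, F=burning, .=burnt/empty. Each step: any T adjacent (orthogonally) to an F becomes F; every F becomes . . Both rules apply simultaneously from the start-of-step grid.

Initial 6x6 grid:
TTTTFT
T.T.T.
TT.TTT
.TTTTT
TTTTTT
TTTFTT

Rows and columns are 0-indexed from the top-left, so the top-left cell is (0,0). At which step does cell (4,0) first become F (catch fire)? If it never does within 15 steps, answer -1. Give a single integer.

Step 1: cell (4,0)='T' (+6 fires, +2 burnt)
Step 2: cell (4,0)='T' (+7 fires, +6 burnt)
Step 3: cell (4,0)='T' (+9 fires, +7 burnt)
Step 4: cell (4,0)='F' (+4 fires, +9 burnt)
  -> target ignites at step 4
Step 5: cell (4,0)='.' (+2 fires, +4 burnt)
Step 6: cell (4,0)='.' (+1 fires, +2 burnt)
Step 7: cell (4,0)='.' (+0 fires, +1 burnt)
  fire out at step 7

4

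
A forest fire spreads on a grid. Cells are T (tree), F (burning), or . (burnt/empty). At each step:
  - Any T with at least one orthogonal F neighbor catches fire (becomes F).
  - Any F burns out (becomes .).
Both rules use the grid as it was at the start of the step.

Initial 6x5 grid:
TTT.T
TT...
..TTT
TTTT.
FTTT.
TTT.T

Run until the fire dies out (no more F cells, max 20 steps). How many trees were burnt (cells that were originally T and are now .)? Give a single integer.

Step 1: +3 fires, +1 burnt (F count now 3)
Step 2: +3 fires, +3 burnt (F count now 3)
Step 3: +3 fires, +3 burnt (F count now 3)
Step 4: +2 fires, +3 burnt (F count now 2)
Step 5: +1 fires, +2 burnt (F count now 1)
Step 6: +1 fires, +1 burnt (F count now 1)
Step 7: +0 fires, +1 burnt (F count now 0)
Fire out after step 7
Initially T: 20, now '.': 23
Total burnt (originally-T cells now '.'): 13

Answer: 13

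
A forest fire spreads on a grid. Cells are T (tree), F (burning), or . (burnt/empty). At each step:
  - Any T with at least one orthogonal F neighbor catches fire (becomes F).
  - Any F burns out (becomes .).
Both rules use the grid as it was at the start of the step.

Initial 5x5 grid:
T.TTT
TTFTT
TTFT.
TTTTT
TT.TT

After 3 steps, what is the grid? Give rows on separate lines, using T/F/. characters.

Step 1: 6 trees catch fire, 2 burn out
  T.FTT
  TF.FT
  TF.F.
  TTFTT
  TT.TT
Step 2: 6 trees catch fire, 6 burn out
  T..FT
  F...F
  F....
  TF.FT
  TT.TT
Step 3: 6 trees catch fire, 6 burn out
  F...F
  .....
  .....
  F...F
  TF.FT

F...F
.....
.....
F...F
TF.FT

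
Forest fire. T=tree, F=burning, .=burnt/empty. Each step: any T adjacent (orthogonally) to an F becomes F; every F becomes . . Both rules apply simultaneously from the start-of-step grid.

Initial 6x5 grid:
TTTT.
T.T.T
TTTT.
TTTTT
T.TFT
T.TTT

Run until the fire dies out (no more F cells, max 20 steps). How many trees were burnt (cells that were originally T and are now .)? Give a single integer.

Step 1: +4 fires, +1 burnt (F count now 4)
Step 2: +5 fires, +4 burnt (F count now 5)
Step 3: +2 fires, +5 burnt (F count now 2)
Step 4: +3 fires, +2 burnt (F count now 3)
Step 5: +3 fires, +3 burnt (F count now 3)
Step 6: +4 fires, +3 burnt (F count now 4)
Step 7: +1 fires, +4 burnt (F count now 1)
Step 8: +0 fires, +1 burnt (F count now 0)
Fire out after step 8
Initially T: 23, now '.': 29
Total burnt (originally-T cells now '.'): 22

Answer: 22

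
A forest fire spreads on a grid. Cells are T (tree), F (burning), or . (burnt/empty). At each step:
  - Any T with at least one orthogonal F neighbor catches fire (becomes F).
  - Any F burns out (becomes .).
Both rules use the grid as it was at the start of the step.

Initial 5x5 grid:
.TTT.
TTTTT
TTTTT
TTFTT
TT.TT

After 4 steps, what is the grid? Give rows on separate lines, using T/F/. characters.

Step 1: 3 trees catch fire, 1 burn out
  .TTT.
  TTTTT
  TTFTT
  TF.FT
  TT.TT
Step 2: 7 trees catch fire, 3 burn out
  .TTT.
  TTFTT
  TF.FT
  F...F
  TF.FT
Step 3: 7 trees catch fire, 7 burn out
  .TFT.
  TF.FT
  F...F
  .....
  F...F
Step 4: 4 trees catch fire, 7 burn out
  .F.F.
  F...F
  .....
  .....
  .....

.F.F.
F...F
.....
.....
.....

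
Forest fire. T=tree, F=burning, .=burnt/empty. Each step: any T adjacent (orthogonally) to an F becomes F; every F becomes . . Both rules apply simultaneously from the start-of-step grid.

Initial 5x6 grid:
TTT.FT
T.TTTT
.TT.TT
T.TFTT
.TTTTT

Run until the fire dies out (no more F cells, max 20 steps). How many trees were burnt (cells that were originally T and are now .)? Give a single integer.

Answer: 21

Derivation:
Step 1: +5 fires, +2 burnt (F count now 5)
Step 2: +7 fires, +5 burnt (F count now 7)
Step 3: +5 fires, +7 burnt (F count now 5)
Step 4: +1 fires, +5 burnt (F count now 1)
Step 5: +1 fires, +1 burnt (F count now 1)
Step 6: +1 fires, +1 burnt (F count now 1)
Step 7: +1 fires, +1 burnt (F count now 1)
Step 8: +0 fires, +1 burnt (F count now 0)
Fire out after step 8
Initially T: 22, now '.': 29
Total burnt (originally-T cells now '.'): 21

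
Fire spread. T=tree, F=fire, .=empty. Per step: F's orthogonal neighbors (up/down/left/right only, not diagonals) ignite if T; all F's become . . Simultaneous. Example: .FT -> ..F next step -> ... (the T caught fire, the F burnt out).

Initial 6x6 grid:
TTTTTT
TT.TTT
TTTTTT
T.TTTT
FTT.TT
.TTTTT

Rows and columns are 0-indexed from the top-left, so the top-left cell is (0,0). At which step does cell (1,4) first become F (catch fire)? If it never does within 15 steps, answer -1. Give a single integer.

Step 1: cell (1,4)='T' (+2 fires, +1 burnt)
Step 2: cell (1,4)='T' (+3 fires, +2 burnt)
Step 3: cell (1,4)='T' (+4 fires, +3 burnt)
Step 4: cell (1,4)='T' (+5 fires, +4 burnt)
Step 5: cell (1,4)='T' (+4 fires, +5 burnt)
Step 6: cell (1,4)='T' (+6 fires, +4 burnt)
Step 7: cell (1,4)='F' (+4 fires, +6 burnt)
  -> target ignites at step 7
Step 8: cell (1,4)='.' (+2 fires, +4 burnt)
Step 9: cell (1,4)='.' (+1 fires, +2 burnt)
Step 10: cell (1,4)='.' (+0 fires, +1 burnt)
  fire out at step 10

7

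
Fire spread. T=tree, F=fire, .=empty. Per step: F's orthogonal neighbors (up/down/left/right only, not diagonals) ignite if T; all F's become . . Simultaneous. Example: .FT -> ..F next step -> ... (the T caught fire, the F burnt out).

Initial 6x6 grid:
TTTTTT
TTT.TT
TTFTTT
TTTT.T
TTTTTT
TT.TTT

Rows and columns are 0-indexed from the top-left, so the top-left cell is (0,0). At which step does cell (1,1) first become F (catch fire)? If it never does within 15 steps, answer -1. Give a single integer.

Step 1: cell (1,1)='T' (+4 fires, +1 burnt)
Step 2: cell (1,1)='F' (+7 fires, +4 burnt)
  -> target ignites at step 2
Step 3: cell (1,1)='.' (+8 fires, +7 burnt)
Step 4: cell (1,1)='.' (+8 fires, +8 burnt)
Step 5: cell (1,1)='.' (+4 fires, +8 burnt)
Step 6: cell (1,1)='.' (+1 fires, +4 burnt)
Step 7: cell (1,1)='.' (+0 fires, +1 burnt)
  fire out at step 7

2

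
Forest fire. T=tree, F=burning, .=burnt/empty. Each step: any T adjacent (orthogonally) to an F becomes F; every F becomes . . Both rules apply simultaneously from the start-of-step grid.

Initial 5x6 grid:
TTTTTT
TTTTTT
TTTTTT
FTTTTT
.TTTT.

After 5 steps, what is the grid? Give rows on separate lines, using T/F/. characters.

Step 1: 2 trees catch fire, 1 burn out
  TTTTTT
  TTTTTT
  FTTTTT
  .FTTTT
  .TTTT.
Step 2: 4 trees catch fire, 2 burn out
  TTTTTT
  FTTTTT
  .FTTTT
  ..FTTT
  .FTTT.
Step 3: 5 trees catch fire, 4 burn out
  FTTTTT
  .FTTTT
  ..FTTT
  ...FTT
  ..FTT.
Step 4: 5 trees catch fire, 5 burn out
  .FTTTT
  ..FTTT
  ...FTT
  ....FT
  ...FT.
Step 5: 5 trees catch fire, 5 burn out
  ..FTTT
  ...FTT
  ....FT
  .....F
  ....F.

..FTTT
...FTT
....FT
.....F
....F.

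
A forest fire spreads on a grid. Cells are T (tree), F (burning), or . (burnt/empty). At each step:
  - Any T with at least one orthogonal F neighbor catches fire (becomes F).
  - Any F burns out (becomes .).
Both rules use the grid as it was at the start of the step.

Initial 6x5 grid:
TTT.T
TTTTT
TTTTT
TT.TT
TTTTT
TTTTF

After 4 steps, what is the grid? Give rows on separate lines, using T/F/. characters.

Step 1: 2 trees catch fire, 1 burn out
  TTT.T
  TTTTT
  TTTTT
  TT.TT
  TTTTF
  TTTF.
Step 2: 3 trees catch fire, 2 burn out
  TTT.T
  TTTTT
  TTTTT
  TT.TF
  TTTF.
  TTF..
Step 3: 4 trees catch fire, 3 burn out
  TTT.T
  TTTTT
  TTTTF
  TT.F.
  TTF..
  TF...
Step 4: 4 trees catch fire, 4 burn out
  TTT.T
  TTTTF
  TTTF.
  TT...
  TF...
  F....

TTT.T
TTTTF
TTTF.
TT...
TF...
F....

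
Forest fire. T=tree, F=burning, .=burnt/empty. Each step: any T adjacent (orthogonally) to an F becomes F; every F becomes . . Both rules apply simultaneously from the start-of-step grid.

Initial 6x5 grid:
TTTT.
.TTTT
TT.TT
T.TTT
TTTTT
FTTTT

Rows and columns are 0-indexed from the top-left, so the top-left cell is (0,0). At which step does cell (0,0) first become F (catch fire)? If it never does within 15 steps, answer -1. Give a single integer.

Step 1: cell (0,0)='T' (+2 fires, +1 burnt)
Step 2: cell (0,0)='T' (+3 fires, +2 burnt)
Step 3: cell (0,0)='T' (+3 fires, +3 burnt)
Step 4: cell (0,0)='T' (+4 fires, +3 burnt)
Step 5: cell (0,0)='T' (+3 fires, +4 burnt)
Step 6: cell (0,0)='T' (+4 fires, +3 burnt)
Step 7: cell (0,0)='F' (+4 fires, +4 burnt)
  -> target ignites at step 7
Step 8: cell (0,0)='.' (+2 fires, +4 burnt)
Step 9: cell (0,0)='.' (+0 fires, +2 burnt)
  fire out at step 9

7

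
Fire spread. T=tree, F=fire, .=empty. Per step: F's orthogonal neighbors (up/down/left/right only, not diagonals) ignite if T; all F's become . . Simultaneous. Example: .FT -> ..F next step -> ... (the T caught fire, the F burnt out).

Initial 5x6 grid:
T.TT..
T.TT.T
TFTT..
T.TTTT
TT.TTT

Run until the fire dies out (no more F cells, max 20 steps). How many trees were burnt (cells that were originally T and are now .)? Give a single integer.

Answer: 19

Derivation:
Step 1: +2 fires, +1 burnt (F count now 2)
Step 2: +5 fires, +2 burnt (F count now 5)
Step 3: +5 fires, +5 burnt (F count now 5)
Step 4: +4 fires, +5 burnt (F count now 4)
Step 5: +2 fires, +4 burnt (F count now 2)
Step 6: +1 fires, +2 burnt (F count now 1)
Step 7: +0 fires, +1 burnt (F count now 0)
Fire out after step 7
Initially T: 20, now '.': 29
Total burnt (originally-T cells now '.'): 19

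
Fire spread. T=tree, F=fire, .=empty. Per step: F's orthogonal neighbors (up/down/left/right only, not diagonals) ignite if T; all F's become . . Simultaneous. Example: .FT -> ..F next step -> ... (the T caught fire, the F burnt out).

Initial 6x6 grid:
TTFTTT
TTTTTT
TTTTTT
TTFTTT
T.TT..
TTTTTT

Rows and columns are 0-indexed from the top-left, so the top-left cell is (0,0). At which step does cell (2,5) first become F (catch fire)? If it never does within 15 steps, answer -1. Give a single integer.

Step 1: cell (2,5)='T' (+7 fires, +2 burnt)
Step 2: cell (2,5)='T' (+10 fires, +7 burnt)
Step 3: cell (2,5)='T' (+9 fires, +10 burnt)
Step 4: cell (2,5)='F' (+4 fires, +9 burnt)
  -> target ignites at step 4
Step 5: cell (2,5)='.' (+1 fires, +4 burnt)
Step 6: cell (2,5)='.' (+0 fires, +1 burnt)
  fire out at step 6

4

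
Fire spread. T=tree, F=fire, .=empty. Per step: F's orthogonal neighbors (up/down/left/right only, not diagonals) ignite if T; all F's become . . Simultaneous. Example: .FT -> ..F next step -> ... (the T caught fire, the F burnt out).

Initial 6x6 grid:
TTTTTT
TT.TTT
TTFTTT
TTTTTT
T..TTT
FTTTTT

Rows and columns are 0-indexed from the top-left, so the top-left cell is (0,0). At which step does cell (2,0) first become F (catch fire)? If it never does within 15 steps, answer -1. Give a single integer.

Step 1: cell (2,0)='T' (+5 fires, +2 burnt)
Step 2: cell (2,0)='F' (+8 fires, +5 burnt)
  -> target ignites at step 2
Step 3: cell (2,0)='.' (+8 fires, +8 burnt)
Step 4: cell (2,0)='.' (+7 fires, +8 burnt)
Step 5: cell (2,0)='.' (+3 fires, +7 burnt)
Step 6: cell (2,0)='.' (+0 fires, +3 burnt)
  fire out at step 6

2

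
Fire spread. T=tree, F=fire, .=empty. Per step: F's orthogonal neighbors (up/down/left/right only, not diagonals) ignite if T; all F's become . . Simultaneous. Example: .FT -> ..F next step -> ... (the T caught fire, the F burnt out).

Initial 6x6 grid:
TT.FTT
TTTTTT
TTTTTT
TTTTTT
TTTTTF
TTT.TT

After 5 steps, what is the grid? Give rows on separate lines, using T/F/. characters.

Step 1: 5 trees catch fire, 2 burn out
  TT..FT
  TTTFTT
  TTTTTT
  TTTTTF
  TTTTF.
  TTT.TF
Step 2: 8 trees catch fire, 5 burn out
  TT...F
  TTF.FT
  TTTFTF
  TTTTF.
  TTTF..
  TTT.F.
Step 3: 6 trees catch fire, 8 burn out
  TT....
  TF...F
  TTF.F.
  TTTF..
  TTF...
  TTT...
Step 4: 6 trees catch fire, 6 burn out
  TF....
  F.....
  TF....
  TTF...
  TF....
  TTF...
Step 5: 5 trees catch fire, 6 burn out
  F.....
  ......
  F.....
  TF....
  F.....
  TF....

F.....
......
F.....
TF....
F.....
TF....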